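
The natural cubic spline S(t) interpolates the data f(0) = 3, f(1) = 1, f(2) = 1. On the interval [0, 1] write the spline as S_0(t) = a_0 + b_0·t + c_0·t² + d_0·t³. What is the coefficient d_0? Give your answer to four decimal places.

0.5000

Put m_i = S'' at the i-th knot. Here h = (1, 1) and Δ = (-2, 0), so the interior equations h_(i-1)·m_(i-1) + 2(h_(i-1)+h_i)·m_i + h_i·m_(i+1) = 6(Δ_i − Δ_(i-1)) read
  1·m_0 + 4·m_1 + 1·m_2 = 6(Δ_1 - Δ_0) = 12
Natural end conditions: m_0 = m_2 = 0.
Forward elimination and back-substitution give m_0 = 0, m_1 = 3, m_2 = 0.
On [0, 1], with S_0(t) = a_0 + b_0·t + c_0·t² + d_0·t³: c_0 = m_0/2 = 0, d_0 = (m_1 - m_0)/(6h_0) = 1/2, b_0 = Δ_0 - h_0(2m_0 + m_1)/6 = -5/2.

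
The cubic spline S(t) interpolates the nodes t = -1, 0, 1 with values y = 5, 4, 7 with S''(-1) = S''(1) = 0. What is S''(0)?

Put M_i = S'' at the i-th knot. Here h = (1, 1) and Δ = (-1, 3), so the interior equations h_(i-1)·M_(i-1) + 2(h_(i-1)+h_i)·M_i + h_i·M_(i+1) = 6(Δ_i − Δ_(i-1)) read
  1·M_0 + 4·M_1 + 1·M_2 = 6(Δ_1 - Δ_0) = 24
Natural end conditions: M_0 = M_2 = 0.
Solving: M_0 = 0, M_1 = 6, M_2 = 0.

6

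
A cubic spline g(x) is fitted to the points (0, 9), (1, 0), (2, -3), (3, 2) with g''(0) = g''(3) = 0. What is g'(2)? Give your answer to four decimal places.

With M_i denoting the second derivative at x_i, h_i = 1, 1, 1, and Δ_i = (y_(i+1) − y_i)/h_i = -9, -3, 5:
  1·M_0 + 4·M_1 + 1·M_2 = 6(Δ_1 - Δ_0) = 36
  1·M_1 + 4·M_2 + 1·M_3 = 6(Δ_2 - Δ_1) = 48
Natural end conditions: M_0 = M_3 = 0.
Solving the tridiagonal system: M_0 = 0, M_1 = 32/5, M_2 = 52/5, M_3 = 0.
On [2, 3], g'(x) = b_2 + 2c_2·(x - 2) + 3d_2·(x - 2)² with b_2 = Δ_2 - h_2(2M_2 + M_3)/6 = 23/15, c_2 = M_2/2 = 26/5, d_2 = (M_3 - M_2)/(6h_2) = -26/15. So g'(2) = 23/15.

1.5333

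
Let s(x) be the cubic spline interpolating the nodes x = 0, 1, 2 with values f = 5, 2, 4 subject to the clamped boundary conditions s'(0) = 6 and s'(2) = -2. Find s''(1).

23

Put m_i = s'' at the i-th knot. Here h = (1, 1) and Δ = (-3, 2), so the interior equations h_(i-1)·m_(i-1) + 2(h_(i-1)+h_i)·m_i + h_i·m_(i+1) = 6(Δ_i − Δ_(i-1)) read
  1·m_0 + 4·m_1 + 1·m_2 = 6(Δ_1 - Δ_0) = 30
Clamped end conditions give two more equations: 2h_0·m_0 + h_0·m_1 = 6(Δ_0 - s'(0)) = -54 and h_1·m_1 + 2h_1·m_2 = 6(s'(2) - Δ_1) = -24.
Solving the tridiagonal system: m_0 = -77/2, m_1 = 23, m_2 = -47/2.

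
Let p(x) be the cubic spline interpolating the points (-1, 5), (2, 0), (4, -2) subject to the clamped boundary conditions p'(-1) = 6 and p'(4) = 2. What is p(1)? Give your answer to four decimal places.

Put M_i = p'' at the i-th knot. Here h = (3, 2) and Δ = (-5/3, -1), so the interior equations h_(i-1)·M_(i-1) + 2(h_(i-1)+h_i)·M_i + h_i·M_(i+1) = 6(Δ_i − Δ_(i-1)) read
  3·M_0 + 10·M_1 + 2·M_2 = 6(Δ_1 - Δ_0) = 4
Clamped end conditions give two more equations: 2h_0·M_0 + h_0·M_1 = 6(Δ_0 - p'(-1)) = -46 and h_1·M_1 + 2h_1·M_2 = 6(p'(4) - Δ_1) = 18.
Forward elimination and back-substitution give M_0 = -133/15, M_1 = 12/5, M_2 = 33/10.
On [-1, 2], p(x) = 5 + 6·(x + 1) - 133/30·(x + 1)² + 169/270·(x + 1)³.
With (x + 1) = 2: p(1) = 577/135.

4.2741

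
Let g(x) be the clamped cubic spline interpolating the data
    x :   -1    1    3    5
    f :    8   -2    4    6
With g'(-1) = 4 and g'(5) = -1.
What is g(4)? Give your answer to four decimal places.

Let M_i = g''(x_i). Step sizes h_i = 2, 2, 2; slopes of the chords Δ_i = (y_(i+1) - y_i)/h_i = -5, 3, 1.
  2·M_0 + 8·M_1 + 2·M_2 = 6(Δ_1 - Δ_0) = 48
  2·M_1 + 8·M_2 + 2·M_3 = 6(Δ_2 - Δ_1) = -12
Clamped end conditions give two more equations: 2h_0·M_0 + h_0·M_1 = 6(Δ_0 - g'(-1)) = -54 and h_2·M_2 + 2h_2·M_3 = 6(g'(5) - Δ_2) = -12.
Forward elimination and back-substitution give M_0 = -292/15, M_1 = 179/15, M_2 = -64/15, M_3 = -13/15.
On [3, 5], g(x) = 4 + 62/15·(x - 3) - 32/15·(x - 3)² + 17/60·(x - 3)³.
With (x - 3) = 1: g(4) = 377/60.

6.2833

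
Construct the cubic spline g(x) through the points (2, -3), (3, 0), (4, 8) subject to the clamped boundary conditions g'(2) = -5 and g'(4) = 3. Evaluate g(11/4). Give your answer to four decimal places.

-1.9336

Let M_i = g''(x_i). Step sizes h_i = 1, 1; slopes of the chords Δ_i = (y_(i+1) - y_i)/h_i = 3, 8.
  1·M_0 + 4·M_1 + 1·M_2 = 6(Δ_1 - Δ_0) = 30
Clamped end conditions give two more equations: 2h_0·M_0 + h_0·M_1 = 6(Δ_0 - g'(2)) = 48 and h_1·M_1 + 2h_1·M_2 = 6(g'(4) - Δ_1) = -30.
Hence M_0 = 41/2, M_1 = 7, M_2 = -37/2.
On [2, 3], g(x) = -3 - 5·(x - 2) + 41/4·(x - 2)² - 9/4·(x - 2)³.
With (x - 2) = 3/4: g(11/4) = -495/256.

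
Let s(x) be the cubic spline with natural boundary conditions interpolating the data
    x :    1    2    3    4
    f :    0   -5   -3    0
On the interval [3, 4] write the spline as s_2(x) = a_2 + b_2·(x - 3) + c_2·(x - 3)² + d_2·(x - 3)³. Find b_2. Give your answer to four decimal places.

3.4000

Let M_i = s''(x_i). Step sizes h_i = 1, 1, 1; slopes of the chords Δ_i = (y_(i+1) - y_i)/h_i = -5, 2, 3.
  1·M_0 + 4·M_1 + 1·M_2 = 6(Δ_1 - Δ_0) = 42
  1·M_1 + 4·M_2 + 1·M_3 = 6(Δ_2 - Δ_1) = 6
Natural end conditions: M_0 = M_3 = 0.
Solving: M_0 = 0, M_1 = 54/5, M_2 = -6/5, M_3 = 0.
On [3, 4], with s_2(x) = a_2 + b_2·(x - 3) + c_2·(x - 3)² + d_2·(x - 3)³: c_2 = M_2/2 = -3/5, d_2 = (M_3 - M_2)/(6h_2) = 1/5, b_2 = Δ_2 - h_2(2M_2 + M_3)/6 = 17/5.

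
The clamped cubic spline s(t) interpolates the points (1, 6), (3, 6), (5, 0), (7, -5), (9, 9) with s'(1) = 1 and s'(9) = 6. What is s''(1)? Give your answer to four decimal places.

-0.6339

Put m_i = s'' at the i-th knot. Here h = (2, 2, 2, 2) and Δ = (0, -3, -5/2, 7), so the interior equations h_(i-1)·m_(i-1) + 2(h_(i-1)+h_i)·m_i + h_i·m_(i+1) = 6(Δ_i − Δ_(i-1)) read
  2·m_0 + 8·m_1 + 2·m_2 = 6(Δ_1 - Δ_0) = -18
  2·m_1 + 8·m_2 + 2·m_3 = 6(Δ_2 - Δ_1) = 3
  2·m_2 + 8·m_3 + 2·m_4 = 6(Δ_3 - Δ_2) = 57
Clamped end conditions give two more equations: 2h_0·m_0 + h_0·m_1 = 6(Δ_0 - s'(1)) = -6 and h_3·m_3 + 2h_3·m_4 = 6(s'(9) - Δ_3) = -6.
Hence m_0 = -71/112, m_1 = -97/56, m_2 = -23/16, m_3 = 503/56, m_4 = -671/112.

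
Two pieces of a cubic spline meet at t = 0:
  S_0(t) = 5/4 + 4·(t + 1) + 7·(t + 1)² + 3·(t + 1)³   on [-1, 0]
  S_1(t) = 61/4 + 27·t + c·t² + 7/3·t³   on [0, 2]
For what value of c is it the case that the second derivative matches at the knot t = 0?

16

S_0''(t) = 14 + 18·(t + 1), so S_0''(0) = 32. On the right, S_1''(0) = 2c, so c = 16.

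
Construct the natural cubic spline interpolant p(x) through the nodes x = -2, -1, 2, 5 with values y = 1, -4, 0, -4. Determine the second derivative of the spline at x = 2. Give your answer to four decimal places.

-2.7816

With M_i denoting the second derivative at x_i, h_i = 1, 3, 3, and Δ_i = (y_(i+1) − y_i)/h_i = -5, 4/3, -4/3:
  1·M_0 + 8·M_1 + 3·M_2 = 6(Δ_1 - Δ_0) = 38
  3·M_1 + 12·M_2 + 3·M_3 = 6(Δ_2 - Δ_1) = -16
Natural end conditions: M_0 = M_3 = 0.
Solving: M_0 = 0, M_1 = 168/29, M_2 = -242/87, M_3 = 0.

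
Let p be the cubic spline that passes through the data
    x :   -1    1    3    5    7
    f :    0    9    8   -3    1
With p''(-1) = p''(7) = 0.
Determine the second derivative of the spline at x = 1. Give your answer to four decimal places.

Put M_i = p'' at the i-th knot. Here h = (2, 2, 2, 2) and Δ = (9/2, -1/2, -11/2, 2), so the interior equations h_(i-1)·M_(i-1) + 2(h_(i-1)+h_i)·M_i + h_i·M_(i+1) = 6(Δ_i − Δ_(i-1)) read
  2·M_0 + 8·M_1 + 2·M_2 = 6(Δ_1 - Δ_0) = -30
  2·M_1 + 8·M_2 + 2·M_3 = 6(Δ_2 - Δ_1) = -30
  2·M_2 + 8·M_3 + 2·M_4 = 6(Δ_3 - Δ_2) = 45
Natural end conditions: M_0 = M_4 = 0.
Solving: M_0 = 0, M_1 = -285/112, M_2 = -135/28, M_3 = 765/112, M_4 = 0.

-2.5446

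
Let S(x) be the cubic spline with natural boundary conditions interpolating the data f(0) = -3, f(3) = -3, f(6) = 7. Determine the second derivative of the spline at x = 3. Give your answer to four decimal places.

Let σ_i = S''(x_i). Step sizes h_i = 3, 3; slopes of the chords Δ_i = (y_(i+1) - y_i)/h_i = 0, 10/3.
  3·σ_0 + 12·σ_1 + 3·σ_2 = 6(Δ_1 - Δ_0) = 20
Natural end conditions: σ_0 = σ_2 = 0.
Solving the tridiagonal system: σ_0 = 0, σ_1 = 5/3, σ_2 = 0.

1.6667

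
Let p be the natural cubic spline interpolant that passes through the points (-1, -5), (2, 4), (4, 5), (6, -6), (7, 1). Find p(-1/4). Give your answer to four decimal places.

Write σ_i for p''(x_i). With h_i = 3, 2, 2, 1 and divided differences Δ_i = 3, 1/2, -11/2, 7, the continuity of p' gives the tridiagonal system
  3·σ_0 + 10·σ_1 + 2·σ_2 = 6(Δ_1 - Δ_0) = -15
  2·σ_1 + 8·σ_2 + 2·σ_3 = 6(Δ_2 - Δ_1) = -36
  2·σ_2 + 6·σ_3 + 1·σ_4 = 6(Δ_3 - Δ_2) = 75
Natural end conditions: σ_0 = σ_4 = 0.
Hence σ_0 = 0, σ_1 = 9/52, σ_2 = -435/52, σ_3 = 795/52, σ_4 = 0.
On [-1, 2], p(t) = -5 + 303/104·(t + 1) + 0·(t + 1)² + 1/104·(t + 1)³.
With (t + 1) = 3/4: p(-1/4) = -18709/6656.

-2.8108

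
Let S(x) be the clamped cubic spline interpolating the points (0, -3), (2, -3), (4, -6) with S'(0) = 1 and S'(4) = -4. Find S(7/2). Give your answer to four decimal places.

-4.4414

With m_i denoting the second derivative at x_i, h_i = 2, 2, and Δ_i = (y_(i+1) − y_i)/h_i = 0, -3/2:
  2·m_0 + 8·m_1 + 2·m_2 = 6(Δ_1 - Δ_0) = -9
Clamped end conditions give two more equations: 2h_0·m_0 + h_0·m_1 = 6(Δ_0 - S'(0)) = -6 and h_1·m_1 + 2h_1·m_2 = 6(S'(4) - Δ_1) = -15.
Forward elimination and back-substitution give m_0 = -13/8, m_1 = 1/4, m_2 = -31/8.
On [2, 4], S(x) = -3 - 3/8·(x - 2) + 1/8·(x - 2)² - 11/32·(x - 2)³.
With (x - 2) = 3/2: S(7/2) = -1137/256.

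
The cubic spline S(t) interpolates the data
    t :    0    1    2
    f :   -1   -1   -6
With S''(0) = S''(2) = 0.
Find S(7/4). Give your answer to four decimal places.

Let M_i = S''(x_i). Step sizes h_i = 1, 1; slopes of the chords Δ_i = (y_(i+1) - y_i)/h_i = 0, -5.
  1·M_0 + 4·M_1 + 1·M_2 = 6(Δ_1 - Δ_0) = -30
Natural end conditions: M_0 = M_2 = 0.
Forward elimination and back-substitution give M_0 = 0, M_1 = -15/2, M_2 = 0.
On [1, 2], S(t) = -1 - 5/2·(t - 1) - 15/4·(t - 1)² + 5/4·(t - 1)³.
With (t - 1) = 3/4: S(7/4) = -1141/256.

-4.4570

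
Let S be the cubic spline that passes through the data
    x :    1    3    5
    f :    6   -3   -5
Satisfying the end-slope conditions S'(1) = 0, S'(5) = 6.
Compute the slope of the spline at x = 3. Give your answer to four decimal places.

With σ_i denoting the second derivative at x_i, h_i = 2, 2, and Δ_i = (y_(i+1) − y_i)/h_i = -9/2, -1:
  2·σ_0 + 8·σ_1 + 2·σ_2 = 6(Δ_1 - Δ_0) = 21
Clamped end conditions give two more equations: 2h_0·σ_0 + h_0·σ_1 = 6(Δ_0 - S'(1)) = -27 and h_1·σ_1 + 2h_1·σ_2 = 6(S'(5) - Δ_1) = 42.
Forward elimination and back-substitution give σ_0 = -63/8, σ_1 = 9/4, σ_2 = 75/8.
On [3, 5], S'(x) = b_1 + 2c_1·(x - 3) + 3d_1·(x - 3)² with b_1 = Δ_1 - h_1(2σ_1 + σ_2)/6 = -45/8, c_1 = σ_1/2 = 9/8, d_1 = (σ_2 - σ_1)/(6h_1) = 19/32. So S'(3) = -45/8.

-5.6250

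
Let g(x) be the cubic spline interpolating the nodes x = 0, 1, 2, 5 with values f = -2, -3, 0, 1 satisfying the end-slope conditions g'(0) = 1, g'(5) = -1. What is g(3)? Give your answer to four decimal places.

2.0294

With m_i denoting the second derivative at x_i, h_i = 1, 1, 3, and Δ_i = (y_(i+1) − y_i)/h_i = -1, 3, 1/3:
  1·m_0 + 4·m_1 + 1·m_2 = 6(Δ_1 - Δ_0) = 24
  1·m_1 + 8·m_2 + 3·m_3 = 6(Δ_2 - Δ_1) = -16
Clamped end conditions give two more equations: 2h_0·m_0 + h_0·m_1 = 6(Δ_0 - g'(0)) = -12 and h_2·m_2 + 2h_2·m_3 = 6(g'(5) - Δ_2) = -8.
Hence m_0 = -312/29, m_1 = 276/29, m_2 = -96/29, m_3 = 28/87.
On [2, 5], g(x) = 0 + 101/29·(x - 2) - 48/29·(x - 2)² + 158/783·(x - 2)³.
With (x - 2) = 1: g(3) = 1589/783.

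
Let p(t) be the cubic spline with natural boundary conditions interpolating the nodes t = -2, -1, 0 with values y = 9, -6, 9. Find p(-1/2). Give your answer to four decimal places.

-1.3125

Put σ_i = p'' at the i-th knot. Here h = (1, 1) and Δ = (-15, 15), so the interior equations h_(i-1)·σ_(i-1) + 2(h_(i-1)+h_i)·σ_i + h_i·σ_(i+1) = 6(Δ_i − Δ_(i-1)) read
  1·σ_0 + 4·σ_1 + 1·σ_2 = 6(Δ_1 - Δ_0) = 180
Natural end conditions: σ_0 = σ_2 = 0.
Forward elimination and back-substitution give σ_0 = 0, σ_1 = 45, σ_2 = 0.
On [-1, 0], p(t) = -6 + 0·(t + 1) + 45/2·(t + 1)² - 15/2·(t + 1)³.
With (t + 1) = 1/2: p(-1/2) = -21/16.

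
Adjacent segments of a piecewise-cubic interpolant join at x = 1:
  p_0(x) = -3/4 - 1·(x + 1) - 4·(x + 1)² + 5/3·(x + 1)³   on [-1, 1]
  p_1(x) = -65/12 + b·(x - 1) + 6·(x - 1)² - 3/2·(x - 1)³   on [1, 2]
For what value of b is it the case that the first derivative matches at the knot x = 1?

3

p_0'(x) = -1 - 8·(x + 1) + 5·(x + 1)², so p_0'(1) = 3. On the right, p_1'(1) = b, so b = 3.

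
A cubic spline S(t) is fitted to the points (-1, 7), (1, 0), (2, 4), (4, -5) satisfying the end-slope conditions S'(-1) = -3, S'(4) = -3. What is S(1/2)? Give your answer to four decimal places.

0.1797

Write m_i for S''(x_i). With h_i = 2, 1, 2 and divided differences Δ_i = -7/2, 4, -9/2, the continuity of S' gives the tridiagonal system
  2·m_0 + 6·m_1 + 1·m_2 = 6(Δ_1 - Δ_0) = 45
  1·m_1 + 6·m_2 + 2·m_3 = 6(Δ_2 - Δ_1) = -51
Clamped end conditions give two more equations: 2h_0·m_0 + h_0·m_1 = 6(Δ_0 - S'(-1)) = -3 and h_2·m_2 + 2h_2·m_3 = 6(S'(4) - Δ_2) = 9.
Solving: m_0 = -27/4, m_1 = 12, m_2 = -27/2, m_3 = 9.
On [-1, 1], S(t) = 7 - 3·(t + 1) - 27/8·(t + 1)² + 25/16·(t + 1)³.
With (t + 1) = 3/2: S(1/2) = 23/128.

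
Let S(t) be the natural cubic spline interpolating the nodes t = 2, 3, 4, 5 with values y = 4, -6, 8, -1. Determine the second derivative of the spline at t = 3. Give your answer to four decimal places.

With m_i denoting the second derivative at x_i, h_i = 1, 1, 1, and Δ_i = (y_(i+1) − y_i)/h_i = -10, 14, -9:
  1·m_0 + 4·m_1 + 1·m_2 = 6(Δ_1 - Δ_0) = 144
  1·m_1 + 4·m_2 + 1·m_3 = 6(Δ_2 - Δ_1) = -138
Natural end conditions: m_0 = m_3 = 0.
Solving: m_0 = 0, m_1 = 238/5, m_2 = -232/5, m_3 = 0.

47.6000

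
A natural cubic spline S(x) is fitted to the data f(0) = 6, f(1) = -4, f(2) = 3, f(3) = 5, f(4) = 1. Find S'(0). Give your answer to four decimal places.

Put M_i = S'' at the i-th knot. Here h = (1, 1, 1, 1) and Δ = (-10, 7, 2, -4), so the interior equations h_(i-1)·M_(i-1) + 2(h_(i-1)+h_i)·M_i + h_i·M_(i+1) = 6(Δ_i − Δ_(i-1)) read
  1·M_0 + 4·M_1 + 1·M_2 = 6(Δ_1 - Δ_0) = 102
  1·M_1 + 4·M_2 + 1·M_3 = 6(Δ_2 - Δ_1) = -30
  1·M_2 + 4·M_3 + 1·M_4 = 6(Δ_3 - Δ_2) = -36
Natural end conditions: M_0 = M_4 = 0.
Forward elimination and back-substitution give M_0 = 0, M_1 = 807/28, M_2 = -93/7, M_3 = -159/28, M_4 = 0.
On [0, 1], S'(x) = b_0 + 2c_0·x + 3d_0·x² with b_0 = Δ_0 - h_0(2M_0 + M_1)/6 = -829/56, c_0 = M_0/2 = 0, d_0 = (M_1 - M_0)/(6h_0) = 269/56. So S'(0) = -829/56.

-14.8036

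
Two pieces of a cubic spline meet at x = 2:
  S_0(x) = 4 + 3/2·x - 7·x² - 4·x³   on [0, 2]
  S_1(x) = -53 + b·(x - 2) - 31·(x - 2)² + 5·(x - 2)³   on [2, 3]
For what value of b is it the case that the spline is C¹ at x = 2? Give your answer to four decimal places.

-74.5000

S_0'(x) = 3/2 - 14·x - 12·x², so S_0'(2) = -149/2. On the right, S_1'(2) = b, so b = -149/2.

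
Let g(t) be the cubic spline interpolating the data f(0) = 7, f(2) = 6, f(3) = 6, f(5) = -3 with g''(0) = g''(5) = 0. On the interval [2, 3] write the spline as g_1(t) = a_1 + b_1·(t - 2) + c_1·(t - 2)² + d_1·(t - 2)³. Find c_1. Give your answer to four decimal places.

Put m_i = g'' at the i-th knot. Here h = (2, 1, 2) and Δ = (-1/2, 0, -9/2), so the interior equations h_(i-1)·m_(i-1) + 2(h_(i-1)+h_i)·m_i + h_i·m_(i+1) = 6(Δ_i − Δ_(i-1)) read
  2·m_0 + 6·m_1 + 1·m_2 = 6(Δ_1 - Δ_0) = 3
  1·m_1 + 6·m_2 + 2·m_3 = 6(Δ_2 - Δ_1) = -27
Natural end conditions: m_0 = m_3 = 0.
Forward elimination and back-substitution give m_0 = 0, m_1 = 9/7, m_2 = -33/7, m_3 = 0.
On [2, 3], with g_1(t) = a_1 + b_1·(t - 2) + c_1·(t - 2)² + d_1·(t - 2)³: c_1 = m_1/2 = 9/14, d_1 = (m_2 - m_1)/(6h_1) = -1, b_1 = Δ_1 - h_1(2m_1 + m_2)/6 = 5/14.

0.6429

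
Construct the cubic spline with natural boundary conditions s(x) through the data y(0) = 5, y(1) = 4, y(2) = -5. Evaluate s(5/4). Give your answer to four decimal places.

2.4063

With σ_i denoting the second derivative at x_i, h_i = 1, 1, and Δ_i = (y_(i+1) − y_i)/h_i = -1, -9:
  1·σ_0 + 4·σ_1 + 1·σ_2 = 6(Δ_1 - Δ_0) = -48
Natural end conditions: σ_0 = σ_2 = 0.
Solving: σ_0 = 0, σ_1 = -12, σ_2 = 0.
On [1, 2], s(x) = 4 - 5·(x - 1) - 6·(x - 1)² + 2·(x - 1)³.
With (x - 1) = 1/4: s(5/4) = 77/32.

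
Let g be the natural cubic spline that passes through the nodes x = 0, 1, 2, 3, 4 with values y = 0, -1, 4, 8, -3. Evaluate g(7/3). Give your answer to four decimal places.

Write σ_i for g''(x_i). With h_i = 1, 1, 1, 1 and divided differences Δ_i = -1, 5, 4, -11, the continuity of g' gives the tridiagonal system
  1·σ_0 + 4·σ_1 + 1·σ_2 = 6(Δ_1 - Δ_0) = 36
  1·σ_1 + 4·σ_2 + 1·σ_3 = 6(Δ_2 - Δ_1) = -6
  1·σ_2 + 4·σ_3 + 1·σ_4 = 6(Δ_3 - Δ_2) = -90
Natural end conditions: σ_0 = σ_4 = 0.
Solving: σ_0 = 0, σ_1 = 237/28, σ_2 = 15/7, σ_3 = -645/28, σ_4 = 0.
On [2, 3], g(x) = 4 + 57/8·(x - 2) + 15/14·(x - 2)² - 235/56·(x - 2)³.
With (x - 2) = 1/3: g(7/3) = 1198/189.

6.3386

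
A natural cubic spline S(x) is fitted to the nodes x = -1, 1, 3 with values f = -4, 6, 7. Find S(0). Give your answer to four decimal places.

1.8438

Put σ_i = S'' at the i-th knot. Here h = (2, 2) and Δ = (5, 1/2), so the interior equations h_(i-1)·σ_(i-1) + 2(h_(i-1)+h_i)·σ_i + h_i·σ_(i+1) = 6(Δ_i − Δ_(i-1)) read
  2·σ_0 + 8·σ_1 + 2·σ_2 = 6(Δ_1 - Δ_0) = -27
Natural end conditions: σ_0 = σ_2 = 0.
Hence σ_0 = 0, σ_1 = -27/8, σ_2 = 0.
On [-1, 1], S(x) = -4 + 49/8·(x + 1) + 0·(x + 1)² - 9/32·(x + 1)³.
With (x + 1) = 1: S(0) = 59/32.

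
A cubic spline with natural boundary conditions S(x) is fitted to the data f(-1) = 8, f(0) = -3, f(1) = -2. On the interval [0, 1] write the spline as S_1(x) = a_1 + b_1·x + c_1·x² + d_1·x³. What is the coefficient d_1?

-3

With m_i denoting the second derivative at x_i, h_i = 1, 1, and Δ_i = (y_(i+1) − y_i)/h_i = -11, 1:
  1·m_0 + 4·m_1 + 1·m_2 = 6(Δ_1 - Δ_0) = 72
Natural end conditions: m_0 = m_2 = 0.
Solving: m_0 = 0, m_1 = 18, m_2 = 0.
On [0, 1], with S_1(x) = a_1 + b_1·x + c_1·x² + d_1·x³: c_1 = m_1/2 = 9, d_1 = (m_2 - m_1)/(6h_1) = -3, b_1 = Δ_1 - h_1(2m_1 + m_2)/6 = -5.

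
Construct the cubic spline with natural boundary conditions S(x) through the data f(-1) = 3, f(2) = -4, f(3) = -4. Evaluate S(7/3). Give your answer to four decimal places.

Let σ_i = S''(x_i). Step sizes h_i = 3, 1; slopes of the chords Δ_i = (y_(i+1) - y_i)/h_i = -7/3, 0.
  3·σ_0 + 8·σ_1 + 1·σ_2 = 6(Δ_1 - Δ_0) = 14
Natural end conditions: σ_0 = σ_2 = 0.
Solving the tridiagonal system: σ_0 = 0, σ_1 = 7/4, σ_2 = 0.
On [2, 3], S(x) = -4 - 7/12·(x - 2) + 7/8·(x - 2)² - 7/24·(x - 2)³.
With (x - 2) = 1/3: S(7/3) = -1331/324.

-4.1080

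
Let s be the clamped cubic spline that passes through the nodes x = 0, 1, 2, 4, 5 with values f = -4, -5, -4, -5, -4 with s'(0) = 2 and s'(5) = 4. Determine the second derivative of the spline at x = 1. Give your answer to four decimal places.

Write m_i for s''(x_i). With h_i = 1, 1, 2, 1 and divided differences Δ_i = -1, 1, -1/2, 1, the continuity of s' gives the tridiagonal system
  1·m_0 + 4·m_1 + 1·m_2 = 6(Δ_1 - Δ_0) = 12
  1·m_1 + 6·m_2 + 2·m_3 = 6(Δ_2 - Δ_1) = -9
  2·m_2 + 6·m_3 + 1·m_4 = 6(Δ_3 - Δ_2) = 9
Clamped end conditions give two more equations: 2h_0·m_0 + h_0·m_1 = 6(Δ_0 - s'(0)) = -18 and h_3·m_3 + 2h_3·m_4 = 6(s'(5) - Δ_3) = 18.
Solving the tridiagonal system: m_0 = -1591/128, m_1 = 439/64, m_2 = -385/128, m_3 = 35/32, m_4 = 541/64.

6.8594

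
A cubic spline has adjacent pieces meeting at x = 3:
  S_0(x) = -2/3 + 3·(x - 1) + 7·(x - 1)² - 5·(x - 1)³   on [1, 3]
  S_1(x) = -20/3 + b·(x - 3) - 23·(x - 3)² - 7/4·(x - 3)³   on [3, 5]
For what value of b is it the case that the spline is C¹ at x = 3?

S_0'(x) = 3 + 14·(x - 1) - 15·(x - 1)², so S_0'(3) = -29. On the right, S_1'(3) = b, so b = -29.

-29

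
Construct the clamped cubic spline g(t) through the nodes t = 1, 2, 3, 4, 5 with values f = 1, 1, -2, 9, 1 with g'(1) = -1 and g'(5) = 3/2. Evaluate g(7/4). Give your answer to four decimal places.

Put σ_i = g'' at the i-th knot. Here h = (1, 1, 1, 1) and Δ = (0, -3, 11, -8), so the interior equations h_(i-1)·σ_(i-1) + 2(h_(i-1)+h_i)·σ_i + h_i·σ_(i+1) = 6(Δ_i − Δ_(i-1)) read
  1·σ_0 + 4·σ_1 + 1·σ_2 = 6(Δ_1 - Δ_0) = -18
  1·σ_1 + 4·σ_2 + 1·σ_3 = 6(Δ_2 - Δ_1) = 84
  1·σ_2 + 4·σ_3 + 1·σ_4 = 6(Δ_3 - Δ_2) = -114
Clamped end conditions give two more equations: 2h_0·σ_0 + h_0·σ_1 = 6(Δ_0 - g'(1)) = 6 and h_3·σ_3 + 2h_3·σ_4 = 6(g'(5) - Δ_3) = 57.
Solving the tridiagonal system: σ_0 = 641/56, σ_1 = -473/28, σ_2 = 305/8, σ_3 = -1445/28, σ_4 = 3041/56.
On [1, 2], g(t) = 1 - 1·(t - 1) + 641/112·(t - 1)² - 529/112·(t - 1)³.
With (t - 1) = 3/4: g(7/4) = 10585/7168.

1.4767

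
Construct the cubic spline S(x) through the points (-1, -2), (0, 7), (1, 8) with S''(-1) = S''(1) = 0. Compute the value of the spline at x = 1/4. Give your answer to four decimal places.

Write M_i for S''(x_i). With h_i = 1, 1 and divided differences Δ_i = 9, 1, the continuity of S' gives the tridiagonal system
  1·M_0 + 4·M_1 + 1·M_2 = 6(Δ_1 - Δ_0) = -48
Natural end conditions: M_0 = M_2 = 0.
Forward elimination and back-substitution give M_0 = 0, M_1 = -12, M_2 = 0.
On [0, 1], S(x) = 7 + 5·x - 6·x² + 2·x³.
With x = 1/4: S(1/4) = 253/32.

7.9063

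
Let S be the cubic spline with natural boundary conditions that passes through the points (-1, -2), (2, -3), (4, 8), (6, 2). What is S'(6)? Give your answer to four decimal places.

-5.5439

Put m_i = S'' at the i-th knot. Here h = (3, 2, 2) and Δ = (-1/3, 11/2, -3), so the interior equations h_(i-1)·m_(i-1) + 2(h_(i-1)+h_i)·m_i + h_i·m_(i+1) = 6(Δ_i − Δ_(i-1)) read
  3·m_0 + 10·m_1 + 2·m_2 = 6(Δ_1 - Δ_0) = 35
  2·m_1 + 8·m_2 + 2·m_3 = 6(Δ_2 - Δ_1) = -51
Natural end conditions: m_0 = m_3 = 0.
Hence m_0 = 0, m_1 = 191/38, m_2 = -145/19, m_3 = 0.
On [4, 6], S'(t) = b_2 + 2c_2·(t - 4) + 3d_2·(t - 4)² with b_2 = Δ_2 - h_2(2m_2 + m_3)/6 = 119/57, c_2 = m_2/2 = -145/38, d_2 = (m_3 - m_2)/(6h_2) = 145/228. So S'(6) = -316/57.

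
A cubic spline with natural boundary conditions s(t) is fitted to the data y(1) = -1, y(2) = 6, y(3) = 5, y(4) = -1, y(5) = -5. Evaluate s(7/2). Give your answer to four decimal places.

2.0938

Let M_i = s''(x_i). Step sizes h_i = 1, 1, 1, 1; slopes of the chords Δ_i = (y_(i+1) - y_i)/h_i = 7, -1, -6, -4.
  1·M_0 + 4·M_1 + 1·M_2 = 6(Δ_1 - Δ_0) = -48
  1·M_1 + 4·M_2 + 1·M_3 = 6(Δ_2 - Δ_1) = -30
  1·M_2 + 4·M_3 + 1·M_4 = 6(Δ_3 - Δ_2) = 12
Natural end conditions: M_0 = M_4 = 0.
Hence M_0 = 0, M_1 = -21/2, M_2 = -6, M_3 = 9/2, M_4 = 0.
On [3, 4], s(t) = 5 - 19/4·(t - 3) - 3·(t - 3)² + 7/4·(t - 3)³.
With (t - 3) = 1/2: s(7/2) = 67/32.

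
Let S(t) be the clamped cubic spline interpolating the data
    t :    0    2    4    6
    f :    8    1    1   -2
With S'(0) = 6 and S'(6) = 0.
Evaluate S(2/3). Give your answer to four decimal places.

8.5704

Write m_i for S''(x_i). With h_i = 2, 2, 2 and divided differences Δ_i = -7/2, 0, -3/2, the continuity of S' gives the tridiagonal system
  2·m_0 + 8·m_1 + 2·m_2 = 6(Δ_1 - Δ_0) = 21
  2·m_1 + 8·m_2 + 2·m_3 = 6(Δ_2 - Δ_1) = -9
Clamped end conditions give two more equations: 2h_0·m_0 + h_0·m_1 = 6(Δ_0 - S'(0)) = -57 and h_2·m_2 + 2h_2·m_3 = 6(S'(6) - Δ_2) = 9.
Forward elimination and back-substitution give m_0 = -92/5, m_1 = 83/10, m_2 = -43/10, m_3 = 22/5.
On [0, 2], S(t) = 8 + 6·t - 46/5·t² + 89/40·t³.
With t = 2/3: S(2/3) = 1157/135.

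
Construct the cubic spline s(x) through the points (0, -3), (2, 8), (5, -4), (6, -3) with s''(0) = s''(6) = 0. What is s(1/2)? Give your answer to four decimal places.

Let σ_i = s''(x_i). Step sizes h_i = 2, 3, 1; slopes of the chords Δ_i = (y_(i+1) - y_i)/h_i = 11/2, -4, 1.
  2·σ_0 + 10·σ_1 + 3·σ_2 = 6(Δ_1 - Δ_0) = -57
  3·σ_1 + 8·σ_2 + 1·σ_3 = 6(Δ_2 - Δ_1) = 30
Natural end conditions: σ_0 = σ_3 = 0.
Forward elimination and back-substitution give σ_0 = 0, σ_1 = -546/71, σ_2 = 471/71, σ_3 = 0.
On [0, 2], s(x) = -3 + 1145/142·x + 0·x² - 91/142·x³.
With x = 1/2: s(1/2) = 1081/1136.

0.9516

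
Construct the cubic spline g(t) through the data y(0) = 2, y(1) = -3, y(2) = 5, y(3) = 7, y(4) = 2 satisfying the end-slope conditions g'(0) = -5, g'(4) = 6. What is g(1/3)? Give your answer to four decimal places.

Write M_i for g''(x_i). With h_i = 1, 1, 1, 1 and divided differences Δ_i = -5, 8, 2, -5, the continuity of g' gives the tridiagonal system
  1·M_0 + 4·M_1 + 1·M_2 = 6(Δ_1 - Δ_0) = 78
  1·M_1 + 4·M_2 + 1·M_3 = 6(Δ_2 - Δ_1) = -36
  1·M_2 + 4·M_3 + 1·M_4 = 6(Δ_3 - Δ_2) = -42
Clamped end conditions give two more equations: 2h_0·M_0 + h_0·M_1 = 6(Δ_0 - g'(0)) = 0 and h_3·M_3 + 2h_3·M_4 = 6(g'(4) - Δ_3) = 66.
Hence M_0 = -355/28, M_1 = 355/14, M_2 = -43/4, M_3 = -257/14, M_4 = 1181/28.
On [0, 1], g(t) = 2 - 5·t - 355/56·t² + 355/56·t³.
With t = 1/3: g(1/3) = -103/756.

-0.1362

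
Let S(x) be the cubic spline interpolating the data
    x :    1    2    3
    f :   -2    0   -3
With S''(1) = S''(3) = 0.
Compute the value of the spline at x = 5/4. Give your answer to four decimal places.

-1.2070

Write σ_i for S''(x_i). With h_i = 1, 1 and divided differences Δ_i = 2, -3, the continuity of S' gives the tridiagonal system
  1·σ_0 + 4·σ_1 + 1·σ_2 = 6(Δ_1 - Δ_0) = -30
Natural end conditions: σ_0 = σ_2 = 0.
Solving: σ_0 = 0, σ_1 = -15/2, σ_2 = 0.
On [1, 2], S(x) = -2 + 13/4·(x - 1) + 0·(x - 1)² - 5/4·(x - 1)³.
With (x - 1) = 1/4: S(5/4) = -309/256.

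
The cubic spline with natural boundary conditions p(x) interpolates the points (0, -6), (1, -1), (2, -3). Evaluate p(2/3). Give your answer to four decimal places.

-2.0185

With M_i denoting the second derivative at x_i, h_i = 1, 1, and Δ_i = (y_(i+1) − y_i)/h_i = 5, -2:
  1·M_0 + 4·M_1 + 1·M_2 = 6(Δ_1 - Δ_0) = -42
Natural end conditions: M_0 = M_2 = 0.
Forward elimination and back-substitution give M_0 = 0, M_1 = -21/2, M_2 = 0.
On [0, 1], p(x) = -6 + 27/4·x + 0·x² - 7/4·x³.
With x = 2/3: p(2/3) = -109/54.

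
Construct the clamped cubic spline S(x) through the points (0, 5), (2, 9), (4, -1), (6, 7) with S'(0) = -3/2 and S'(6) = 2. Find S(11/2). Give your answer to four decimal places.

With M_i denoting the second derivative at x_i, h_i = 2, 2, 2, and Δ_i = (y_(i+1) − y_i)/h_i = 2, -5, 4:
  2·M_0 + 8·M_1 + 2·M_2 = 6(Δ_1 - Δ_0) = -42
  2·M_1 + 8·M_2 + 2·M_3 = 6(Δ_2 - Δ_1) = 54
Clamped end conditions give two more equations: 2h_0·M_0 + h_0·M_1 = 6(Δ_0 - S'(0)) = 21 and h_2·M_2 + 2h_2·M_3 = 6(S'(6) - Δ_2) = -12.
Hence M_0 = 32/3, M_1 = -65/6, M_2 = 35/3, M_3 = -53/6.
On [4, 6], S(x) = -1 - 5/6·(x - 4) + 35/6·(x - 4)² - 41/24·(x - 4)³.
With (x - 4) = 3/2: S(11/2) = 327/64.

5.1094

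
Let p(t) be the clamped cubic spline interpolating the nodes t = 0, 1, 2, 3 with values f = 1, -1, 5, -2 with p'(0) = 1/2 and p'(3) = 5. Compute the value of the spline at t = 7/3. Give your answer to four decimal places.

2.3852

Let M_i = p''(x_i). Step sizes h_i = 1, 1, 1; slopes of the chords Δ_i = (y_(i+1) - y_i)/h_i = -2, 6, -7.
  1·M_0 + 4·M_1 + 1·M_2 = 6(Δ_1 - Δ_0) = 48
  1·M_1 + 4·M_2 + 1·M_3 = 6(Δ_2 - Δ_1) = -78
Clamped end conditions give two more equations: 2h_0·M_0 + h_0·M_1 = 6(Δ_0 - p'(0)) = -15 and h_2·M_2 + 2h_2·M_3 = 6(p'(3) - Δ_2) = 72.
Hence M_0 = -106/5, M_1 = 137/5, M_2 = -202/5, M_3 = 281/5.
On [2, 3], p(t) = 5 - 29/10·(t - 2) - 101/5·(t - 2)² + 161/10·(t - 2)³.
With (t - 2) = 1/3: p(7/3) = 322/135.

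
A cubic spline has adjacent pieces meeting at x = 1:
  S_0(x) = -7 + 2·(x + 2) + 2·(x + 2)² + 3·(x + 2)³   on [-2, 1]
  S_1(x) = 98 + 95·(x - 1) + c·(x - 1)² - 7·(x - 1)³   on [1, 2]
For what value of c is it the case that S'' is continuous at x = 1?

29

S_0''(x) = 4 + 18·(x + 2), so S_0''(1) = 58. On the right, S_1''(1) = 2c, so c = 29.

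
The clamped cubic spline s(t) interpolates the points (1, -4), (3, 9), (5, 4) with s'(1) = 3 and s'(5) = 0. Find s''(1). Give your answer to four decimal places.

Write M_i for s''(x_i). With h_i = 2, 2 and divided differences Δ_i = 13/2, -5/2, the continuity of s' gives the tridiagonal system
  2·M_0 + 8·M_1 + 2·M_2 = 6(Δ_1 - Δ_0) = -54
Clamped end conditions give two more equations: 2h_0·M_0 + h_0·M_1 = 6(Δ_0 - s'(1)) = 21 and h_1·M_1 + 2h_1·M_2 = 6(s'(5) - Δ_1) = 15.
Solving the tridiagonal system: M_0 = 45/4, M_1 = -12, M_2 = 39/4.

11.2500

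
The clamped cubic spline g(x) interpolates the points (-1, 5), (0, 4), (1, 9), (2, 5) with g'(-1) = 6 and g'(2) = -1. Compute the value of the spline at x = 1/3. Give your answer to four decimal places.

Put m_i = g'' at the i-th knot. Here h = (1, 1, 1) and Δ = (-1, 5, -4), so the interior equations h_(i-1)·m_(i-1) + 2(h_(i-1)+h_i)·m_i + h_i·m_(i+1) = 6(Δ_i − Δ_(i-1)) read
  1·m_0 + 4·m_1 + 1·m_2 = 6(Δ_1 - Δ_0) = 36
  1·m_1 + 4·m_2 + 1·m_3 = 6(Δ_2 - Δ_1) = -54
Clamped end conditions give two more equations: 2h_0·m_0 + h_0·m_1 = 6(Δ_0 - g'(-1)) = -42 and h_2·m_2 + 2h_2·m_3 = 6(g'(2) - Δ_2) = 18.
Forward elimination and back-substitution give m_0 = -98/3, m_1 = 70/3, m_2 = -74/3, m_3 = 64/3.
On [0, 1], g(x) = 4 + 4/3·x + 35/3·x² - 8·x³.
With x = 1/3: g(1/3) = 49/9.

5.4444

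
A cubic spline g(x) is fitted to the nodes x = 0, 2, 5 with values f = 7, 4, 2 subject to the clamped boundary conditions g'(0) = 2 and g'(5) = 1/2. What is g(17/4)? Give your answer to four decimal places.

Write m_i for g''(x_i). With h_i = 2, 3 and divided differences Δ_i = -3/2, -2/3, the continuity of g' gives the tridiagonal system
  2·m_0 + 10·m_1 + 3·m_2 = 6(Δ_1 - Δ_0) = 5
Clamped end conditions give two more equations: 2h_0·m_0 + h_0·m_1 = 6(Δ_0 - g'(0)) = -21 and h_1·m_1 + 2h_1·m_2 = 6(g'(5) - Δ_1) = 7.
Forward elimination and back-substitution give m_0 = -121/20, m_1 = 8/5, m_2 = 11/30.
On [2, 5], g(x) = 4 - 49/20·(x - 2) + 4/5·(x - 2)² - 37/540·(x - 2)³.
With (x - 2) = 9/4: g(17/4) = 2249/1280.

1.7570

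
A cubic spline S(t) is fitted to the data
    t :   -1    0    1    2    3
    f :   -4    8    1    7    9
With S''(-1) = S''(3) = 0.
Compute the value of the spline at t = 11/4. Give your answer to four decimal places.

9.0483

Write m_i for S''(x_i). With h_i = 1, 1, 1, 1 and divided differences Δ_i = 12, -7, 6, 2, the continuity of S' gives the tridiagonal system
  1·m_0 + 4·m_1 + 1·m_2 = 6(Δ_1 - Δ_0) = -114
  1·m_1 + 4·m_2 + 1·m_3 = 6(Δ_2 - Δ_1) = 78
  1·m_2 + 4·m_3 + 1·m_4 = 6(Δ_3 - Δ_2) = -24
Natural end conditions: m_0 = m_4 = 0.
Forward elimination and back-substitution give m_0 = 0, m_1 = -1023/28, m_2 = 225/7, m_3 = -393/28, m_4 = 0.
On [2, 3], S(t) = 7 + 187/28·(t - 2) - 393/56·(t - 2)² + 131/56·(t - 2)³.
With (t - 2) = 3/4: S(11/4) = 32429/3584.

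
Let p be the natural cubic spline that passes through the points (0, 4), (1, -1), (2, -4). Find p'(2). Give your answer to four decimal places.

-2.5000

Let σ_i = p''(x_i). Step sizes h_i = 1, 1; slopes of the chords Δ_i = (y_(i+1) - y_i)/h_i = -5, -3.
  1·σ_0 + 4·σ_1 + 1·σ_2 = 6(Δ_1 - Δ_0) = 12
Natural end conditions: σ_0 = σ_2 = 0.
Solving: σ_0 = 0, σ_1 = 3, σ_2 = 0.
On [1, 2], p'(x) = b_1 + 2c_1·(x - 1) + 3d_1·(x - 1)² with b_1 = Δ_1 - h_1(2σ_1 + σ_2)/6 = -4, c_1 = σ_1/2 = 3/2, d_1 = (σ_2 - σ_1)/(6h_1) = -1/2. So p'(2) = -5/2.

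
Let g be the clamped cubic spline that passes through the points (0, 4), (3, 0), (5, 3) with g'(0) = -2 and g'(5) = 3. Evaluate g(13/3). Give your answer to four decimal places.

With M_i denoting the second derivative at x_i, h_i = 3, 2, and Δ_i = (y_(i+1) − y_i)/h_i = -4/3, 3/2:
  3·M_0 + 10·M_1 + 2·M_2 = 6(Δ_1 - Δ_0) = 17
Clamped end conditions give two more equations: 2h_0·M_0 + h_0·M_1 = 6(Δ_0 - g'(0)) = 4 and h_1·M_1 + 2h_1·M_2 = 6(g'(5) - Δ_1) = 9.
Solving: M_0 = -1/30, M_1 = 7/5, M_2 = 31/20.
On [3, 5], g(t) = 0 + 1/20·(t - 3) + 7/10·(t - 3)² + 1/80·(t - 3)³.
With (t - 3) = 4/3: g(13/3) = 181/135.

1.3407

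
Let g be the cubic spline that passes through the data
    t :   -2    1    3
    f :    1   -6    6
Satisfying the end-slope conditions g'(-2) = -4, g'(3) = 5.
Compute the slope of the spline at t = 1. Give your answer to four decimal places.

3.3000

With σ_i denoting the second derivative at x_i, h_i = 3, 2, and Δ_i = (y_(i+1) − y_i)/h_i = -7/3, 6:
  3·σ_0 + 10·σ_1 + 2·σ_2 = 6(Δ_1 - Δ_0) = 50
Clamped end conditions give two more equations: 2h_0·σ_0 + h_0·σ_1 = 6(Δ_0 - g'(-2)) = 10 and h_1·σ_1 + 2h_1·σ_2 = 6(g'(3) - Δ_1) = -6.
Hence σ_0 = -23/15, σ_1 = 32/5, σ_2 = -47/10.
On [1, 3], g'(t) = b_1 + 2c_1·(t - 1) + 3d_1·(t - 1)² with b_1 = Δ_1 - h_1(2σ_1 + σ_2)/6 = 33/10, c_1 = σ_1/2 = 16/5, d_1 = (σ_2 - σ_1)/(6h_1) = -37/40. So g'(1) = 33/10.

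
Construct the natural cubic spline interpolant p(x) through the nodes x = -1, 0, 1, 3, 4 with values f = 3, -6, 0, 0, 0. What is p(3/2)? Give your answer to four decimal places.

With m_i denoting the second derivative at x_i, h_i = 1, 1, 2, 1, and Δ_i = (y_(i+1) − y_i)/h_i = -9, 6, 0, 0:
  1·m_0 + 4·m_1 + 1·m_2 = 6(Δ_1 - Δ_0) = 90
  1·m_1 + 6·m_2 + 2·m_3 = 6(Δ_2 - Δ_1) = -36
  2·m_2 + 6·m_3 + 1·m_4 = 6(Δ_3 - Δ_2) = 0
Natural end conditions: m_0 = m_4 = 0.
Hence m_0 = 0, m_1 = 1548/61, m_2 = -702/61, m_3 = 234/61, m_4 = 0.
On [1, 3], p(x) = 0 + 390/61·(x - 1) - 351/61·(x - 1)² + 78/61·(x - 1)³.
With (x - 1) = 1/2: p(3/2) = 117/61.

1.9180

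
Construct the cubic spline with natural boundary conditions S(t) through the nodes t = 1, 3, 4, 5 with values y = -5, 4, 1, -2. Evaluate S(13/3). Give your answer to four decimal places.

-0.1208

Let M_i = S''(x_i). Step sizes h_i = 2, 1, 1; slopes of the chords Δ_i = (y_(i+1) - y_i)/h_i = 9/2, -3, -3.
  2·M_0 + 6·M_1 + 1·M_2 = 6(Δ_1 - Δ_0) = -45
  1·M_1 + 4·M_2 + 1·M_3 = 6(Δ_2 - Δ_1) = 0
Natural end conditions: M_0 = M_3 = 0.
Hence M_0 = 0, M_1 = -180/23, M_2 = 45/23, M_3 = 0.
On [4, 5], S(t) = 1 - 84/23·(t - 4) + 45/46·(t - 4)² - 15/46·(t - 4)³.
With (t - 4) = 1/3: S(13/3) = -25/207.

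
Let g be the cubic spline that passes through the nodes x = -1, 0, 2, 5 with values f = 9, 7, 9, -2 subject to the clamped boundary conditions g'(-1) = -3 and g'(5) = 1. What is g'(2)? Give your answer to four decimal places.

-1.4211

Write M_i for g''(x_i). With h_i = 1, 2, 3 and divided differences Δ_i = -2, 1, -11/3, the continuity of g' gives the tridiagonal system
  1·M_0 + 6·M_1 + 2·M_2 = 6(Δ_1 - Δ_0) = 18
  2·M_1 + 10·M_2 + 3·M_3 = 6(Δ_2 - Δ_1) = -28
Clamped end conditions give two more equations: 2h_0·M_0 + h_0·M_1 = 6(Δ_0 - g'(-1)) = 6 and h_2·M_2 + 2h_2·M_3 = 6(g'(5) - Δ_2) = 28.
Hence M_0 = 10/19, M_1 = 94/19, M_2 = -116/19, M_3 = 440/57.
On [2, 5], g'(x) = b_2 + 2c_2·(x - 2) + 3d_2·(x - 2)² with b_2 = Δ_2 - h_2(2M_2 + M_3)/6 = -27/19, c_2 = M_2/2 = -58/19, d_2 = (M_3 - M_2)/(6h_2) = 394/513. So g'(2) = -27/19.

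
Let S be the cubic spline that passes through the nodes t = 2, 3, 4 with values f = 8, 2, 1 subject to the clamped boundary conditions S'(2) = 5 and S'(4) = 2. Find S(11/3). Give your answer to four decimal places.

Write m_i for S''(x_i). With h_i = 1, 1 and divided differences Δ_i = -6, -1, the continuity of S' gives the tridiagonal system
  1·m_0 + 4·m_1 + 1·m_2 = 6(Δ_1 - Δ_0) = 30
Clamped end conditions give two more equations: 2h_0·m_0 + h_0·m_1 = 6(Δ_0 - S'(2)) = -66 and h_1·m_1 + 2h_1·m_2 = 6(S'(4) - Δ_1) = 18.
Forward elimination and back-substitution give m_0 = -42, m_1 = 18, m_2 = 0.
On [3, 4], S(t) = 2 - 7·(t - 3) + 9·(t - 3)² - 3·(t - 3)³.
With (t - 3) = 2/3: S(11/3) = 4/9.

0.4444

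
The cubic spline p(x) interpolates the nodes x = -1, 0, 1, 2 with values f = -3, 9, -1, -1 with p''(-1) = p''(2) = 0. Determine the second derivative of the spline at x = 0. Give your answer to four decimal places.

Write M_i for p''(x_i). With h_i = 1, 1, 1 and divided differences Δ_i = 12, -10, 0, the continuity of p' gives the tridiagonal system
  1·M_0 + 4·M_1 + 1·M_2 = 6(Δ_1 - Δ_0) = -132
  1·M_1 + 4·M_2 + 1·M_3 = 6(Δ_2 - Δ_1) = 60
Natural end conditions: M_0 = M_3 = 0.
Forward elimination and back-substitution give M_0 = 0, M_1 = -196/5, M_2 = 124/5, M_3 = 0.

-39.2000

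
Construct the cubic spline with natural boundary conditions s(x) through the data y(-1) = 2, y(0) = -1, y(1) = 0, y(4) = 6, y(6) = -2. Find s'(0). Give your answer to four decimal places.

Write M_i for s''(x_i). With h_i = 1, 1, 3, 2 and divided differences Δ_i = -3, 1, 2, -4, the continuity of s' gives the tridiagonal system
  1·M_0 + 4·M_1 + 1·M_2 = 6(Δ_1 - Δ_0) = 24
  1·M_1 + 8·M_2 + 3·M_3 = 6(Δ_2 - Δ_1) = 6
  3·M_2 + 10·M_3 + 2·M_4 = 6(Δ_3 - Δ_2) = -36
Natural end conditions: M_0 = M_4 = 0.
Forward elimination and back-substitution give M_0 = 0, M_1 = 768/137, M_2 = 216/137, M_3 = -558/137, M_4 = 0.
On [0, 1], s'(x) = b_1 + 2c_1·x + 3d_1·x² with b_1 = Δ_1 - h_1(2M_1 + M_2)/6 = -155/137, c_1 = M_1/2 = 384/137, d_1 = (M_2 - M_1)/(6h_1) = -92/137. So s'(0) = -155/137.

-1.1314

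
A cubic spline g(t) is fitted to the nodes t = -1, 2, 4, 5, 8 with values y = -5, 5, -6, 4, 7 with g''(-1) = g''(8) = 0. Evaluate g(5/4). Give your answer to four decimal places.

Put m_i = g'' at the i-th knot. Here h = (3, 2, 1, 3) and Δ = (10/3, -11/2, 10, 1), so the interior equations h_(i-1)·m_(i-1) + 2(h_(i-1)+h_i)·m_i + h_i·m_(i+1) = 6(Δ_i − Δ_(i-1)) read
  3·m_0 + 10·m_1 + 2·m_2 = 6(Δ_1 - Δ_0) = -53
  2·m_1 + 6·m_2 + 1·m_3 = 6(Δ_2 - Δ_1) = 93
  1·m_2 + 8·m_3 + 3·m_4 = 6(Δ_3 - Δ_2) = -54
Natural end conditions: m_0 = m_4 = 0.
Hence m_0 = 0, m_1 = -4087/438, m_2 = 4414/219, m_3 = -2030/219, m_4 = 0.
On [-1, 2], g(t) = -5 + 7007/876·(t + 1) + 0·(t + 1)² - 4087/7884·(t + 1)³.
With (t + 1) = 9/4: g(5/4) = 132547/18688.

7.0926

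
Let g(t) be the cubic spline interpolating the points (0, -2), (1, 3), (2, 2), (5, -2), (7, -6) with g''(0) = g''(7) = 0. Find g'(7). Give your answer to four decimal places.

Put M_i = g'' at the i-th knot. Here h = (1, 1, 3, 2) and Δ = (5, -1, -4/3, -2), so the interior equations h_(i-1)·M_(i-1) + 2(h_(i-1)+h_i)·M_i + h_i·M_(i+1) = 6(Δ_i − Δ_(i-1)) read
  1·M_0 + 4·M_1 + 1·M_2 = 6(Δ_1 - Δ_0) = -36
  1·M_1 + 8·M_2 + 3·M_3 = 6(Δ_2 - Δ_1) = -2
  3·M_2 + 10·M_3 + 2·M_4 = 6(Δ_3 - Δ_2) = -4
Natural end conditions: M_0 = M_4 = 0.
Hence M_0 = 0, M_1 = -1274/137, M_2 = 164/137, M_3 = -104/137, M_4 = 0.
On [5, 7], g'(t) = b_3 + 2c_3·(t - 5) + 3d_3·(t - 5)² with b_3 = Δ_3 - h_3(2M_3 + M_4)/6 = -614/411, c_3 = M_3/2 = -52/137, d_3 = (M_4 - M_3)/(6h_3) = 26/411. So g'(7) = -926/411.

-2.2530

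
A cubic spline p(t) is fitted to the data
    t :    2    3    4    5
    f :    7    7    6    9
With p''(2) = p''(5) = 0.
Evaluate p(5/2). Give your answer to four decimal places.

With M_i denoting the second derivative at x_i, h_i = 1, 1, 1, and Δ_i = (y_(i+1) − y_i)/h_i = 0, -1, 3:
  1·M_0 + 4·M_1 + 1·M_2 = 6(Δ_1 - Δ_0) = -6
  1·M_1 + 4·M_2 + 1·M_3 = 6(Δ_2 - Δ_1) = 24
Natural end conditions: M_0 = M_3 = 0.
Solving the tridiagonal system: M_0 = 0, M_1 = -16/5, M_2 = 34/5, M_3 = 0.
On [2, 3], p(t) = 7 + 8/15·(t - 2) + 0·(t - 2)² - 8/15·(t - 2)³.
With (t - 2) = 1/2: p(5/2) = 36/5.

7.2000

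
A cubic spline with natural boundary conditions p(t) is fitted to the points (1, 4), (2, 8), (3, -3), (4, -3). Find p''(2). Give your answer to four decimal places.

Write M_i for p''(x_i). With h_i = 1, 1, 1 and divided differences Δ_i = 4, -11, 0, the continuity of p' gives the tridiagonal system
  1·M_0 + 4·M_1 + 1·M_2 = 6(Δ_1 - Δ_0) = -90
  1·M_1 + 4·M_2 + 1·M_3 = 6(Δ_2 - Δ_1) = 66
Natural end conditions: M_0 = M_3 = 0.
Forward elimination and back-substitution give M_0 = 0, M_1 = -142/5, M_2 = 118/5, M_3 = 0.

-28.4000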